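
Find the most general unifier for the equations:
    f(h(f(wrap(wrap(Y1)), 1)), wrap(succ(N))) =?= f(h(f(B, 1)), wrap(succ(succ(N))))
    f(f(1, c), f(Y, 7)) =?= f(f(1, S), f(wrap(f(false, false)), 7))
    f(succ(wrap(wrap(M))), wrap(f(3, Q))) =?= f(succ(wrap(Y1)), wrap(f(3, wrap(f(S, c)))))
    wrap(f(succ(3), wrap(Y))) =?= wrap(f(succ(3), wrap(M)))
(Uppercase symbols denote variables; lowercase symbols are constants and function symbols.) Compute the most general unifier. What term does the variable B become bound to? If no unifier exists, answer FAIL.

FAIL

Decompose f/2: h(f(wrap(wrap(Y1)), 1)) =?= h(f(B, 1)),  wrap(succ(N)) =?= wrap(succ(succ(N))).
Decompose h/1: f(wrap(wrap(Y1)), 1) =?= f(B, 1).
Decompose f/2: wrap(wrap(Y1)) =?= B,  1 =?= 1.
Bind B := wrap(wrap(Y1)); no other remaining equation mentions B.
Delete trivial equation 1 =?= 1.
Decompose wrap/1: succ(N) =?= succ(succ(N)).
Decompose succ/1: N =?= succ(N).
Occurs check fails: N occurs in succ(N); the equation N =?= succ(N) has no finite solution.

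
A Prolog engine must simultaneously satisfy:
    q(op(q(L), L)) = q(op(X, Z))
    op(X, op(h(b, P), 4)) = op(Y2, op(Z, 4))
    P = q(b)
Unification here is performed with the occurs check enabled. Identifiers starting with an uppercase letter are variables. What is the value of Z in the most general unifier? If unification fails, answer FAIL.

Decompose q/1: op(q(L), L) = op(X, Z).
Decompose op/2: q(L) = X,  L = Z.
Bind X := q(L); substituting into the one remaining equation that mentions X gives: op(q(L), op(h(b, P), 4)) = op(Y2, op(Z, 4)).
Bind L := Z; substituting into the one remaining equation that mentions L gives: op(q(Z), op(h(b, P), 4)) = op(Y2, op(Z, 4)). Substituting into the earlier binding gives X := q(Z).
Decompose op/2: q(Z) = Y2,  op(h(b, P), 4) = op(Z, 4).
Bind Y2 := q(Z); no other remaining equation mentions Y2.
Decompose op/2: h(b, P) = Z,  4 = 4.
Bind Z := h(b, P); no other remaining equation mentions Z. Substituting into the earlier bindings gives X := q(h(b, P)), L := h(b, P), Y2 := q(h(b, P)).
Delete trivial equation 4 = 4.
Bind P := q(b). Substituting into the earlier bindings gives X := q(h(b, q(b))), L := h(b, q(b)), Y2 := q(h(b, q(b))), Z := h(b, q(b)).
MGU = { X ↦ q(h(b, q(b))), L ↦ h(b, q(b)), Y2 ↦ q(h(b, q(b))), Z ↦ h(b, q(b)), P ↦ q(b) }, so Z ↦ h(b, q(b)).

h(b, q(b))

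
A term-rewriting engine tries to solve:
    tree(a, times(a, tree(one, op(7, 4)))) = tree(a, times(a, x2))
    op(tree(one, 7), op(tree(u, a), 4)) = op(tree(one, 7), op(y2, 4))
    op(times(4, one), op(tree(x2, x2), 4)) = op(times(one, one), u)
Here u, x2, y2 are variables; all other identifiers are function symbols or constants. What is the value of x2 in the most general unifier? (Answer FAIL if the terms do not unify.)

FAIL

Decompose tree/2: a = a,  times(a, tree(one, op(7, 4))) = times(a, x2).
Delete trivial equation a = a.
Decompose times/2: a = a,  tree(one, op(7, 4)) = x2.
Delete trivial equation a = a.
Bind x2 := tree(one, op(7, 4)); substituting into the one remaining equation that mentions x2 gives: op(times(4, one), op(tree(tree(one, op(7, 4)), tree(one, op(7, 4))), 4)) = op(times(one, one), u).
Decompose op/2: tree(one, 7) = tree(one, 7),  op(tree(u, a), 4) = op(y2, 4).
Delete trivial equation tree(one, 7) = tree(one, 7).
Decompose op/2: tree(u, a) = y2,  4 = 4.
Bind y2 := tree(u, a); no other remaining equation mentions y2.
Delete trivial equation 4 = 4.
Decompose op/2: times(4, one) = times(one, one),  op(tree(tree(one, op(7, 4)), tree(one, op(7, 4))), 4) = u.
Decompose times/2: 4 = one,  one = one.
Clash: constants 4 and one differ; no unifier exists.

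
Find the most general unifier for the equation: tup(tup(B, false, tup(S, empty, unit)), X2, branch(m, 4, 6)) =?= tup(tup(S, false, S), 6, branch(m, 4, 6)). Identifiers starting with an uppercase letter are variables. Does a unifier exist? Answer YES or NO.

Decompose tup/3: tup(B, false, tup(S, empty, unit)) =?= tup(S, false, S),  X2 =?= 6,  branch(m, 4, 6) =?= branch(m, 4, 6).
Decompose tup/3: B =?= S,  false =?= false,  tup(S, empty, unit) =?= S.
Bind B := S; no other remaining equation mentions B.
Delete trivial equation false =?= false.
Occurs check fails: S occurs in tup(S, empty, unit); the equation S =?= tup(S, empty, unit) has no finite solution.

NO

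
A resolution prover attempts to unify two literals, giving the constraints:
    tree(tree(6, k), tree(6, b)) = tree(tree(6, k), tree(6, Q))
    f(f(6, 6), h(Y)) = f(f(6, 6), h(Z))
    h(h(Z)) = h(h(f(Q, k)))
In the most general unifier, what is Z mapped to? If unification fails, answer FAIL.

Decompose tree/2: tree(6, k) = tree(6, k),  tree(6, b) = tree(6, Q).
Delete trivial equation tree(6, k) = tree(6, k).
Decompose tree/2: 6 = 6,  b = Q.
Delete trivial equation 6 = 6.
Bind Q := b; substituting into the one remaining equation that mentions Q gives: h(h(Z)) = h(h(f(b, k))).
Decompose f/2: f(6, 6) = f(6, 6),  h(Y) = h(Z).
Delete trivial equation f(6, 6) = f(6, 6).
Decompose h/1: Y = Z.
Bind Y := Z; no other remaining equation mentions Y.
Decompose h/1: h(Z) = h(f(b, k)).
Decompose h/1: Z = f(b, k).
Bind Z := f(b, k). Substituting into the earlier binding gives Y := f(b, k).
MGU = { Q -> b, Y -> f(b, k), Z -> f(b, k) }, so Z -> f(b, k).

f(b, k)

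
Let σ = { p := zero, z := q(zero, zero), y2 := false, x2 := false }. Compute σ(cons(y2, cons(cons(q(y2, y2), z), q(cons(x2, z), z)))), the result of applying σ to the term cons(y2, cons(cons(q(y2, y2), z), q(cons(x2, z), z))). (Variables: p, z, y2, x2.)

cons(false, cons(cons(q(false, false), q(zero, zero)), q(cons(false, q(zero, zero)), q(zero, zero))))

Replace each occurrence of z with q(zero, zero).
Replace each occurrence of y2 with false.
Replace each occurrence of x2 with false.
Result: cons(false, cons(cons(q(false, false), q(zero, zero)), q(cons(false, q(zero, zero)), q(zero, zero)))).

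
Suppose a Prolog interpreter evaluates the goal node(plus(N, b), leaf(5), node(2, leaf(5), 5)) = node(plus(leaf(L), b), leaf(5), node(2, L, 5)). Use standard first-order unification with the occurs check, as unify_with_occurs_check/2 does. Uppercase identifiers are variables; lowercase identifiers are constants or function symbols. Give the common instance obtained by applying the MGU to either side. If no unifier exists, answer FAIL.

Decompose node/3: plus(N, b) = plus(leaf(L), b),  leaf(5) = leaf(5),  node(2, leaf(5), 5) = node(2, L, 5).
Decompose plus/2: N = leaf(L),  b = b.
Bind N := leaf(L); no other remaining equation mentions N.
Delete trivial equation b = b.
Delete trivial equation leaf(5) = leaf(5).
Decompose node/3: 2 = 2,  leaf(5) = L,  5 = 5.
Delete trivial equation 2 = 2.
Bind L := leaf(5); no other remaining equation mentions L. Substituting into the earlier binding gives N := leaf(leaf(5)).
Delete trivial equation 5 = 5.
Applying the MGU to either side gives node(plus(leaf(leaf(5)), b), leaf(5), node(2, leaf(5), 5)).

node(plus(leaf(leaf(5)), b), leaf(5), node(2, leaf(5), 5))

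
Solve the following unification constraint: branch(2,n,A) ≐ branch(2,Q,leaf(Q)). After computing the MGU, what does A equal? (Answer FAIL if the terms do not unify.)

Decompose branch/3: 2 ≐ 2,  n ≐ Q,  A ≐ leaf(Q).
Delete trivial equation 2 ≐ 2.
Bind Q := n; substituting into the remaining equation gives: A ≐ leaf(n).
Bind A := leaf(n).
MGU = { Q -> n, A -> leaf(n) }, so A -> leaf(n).

leaf(n)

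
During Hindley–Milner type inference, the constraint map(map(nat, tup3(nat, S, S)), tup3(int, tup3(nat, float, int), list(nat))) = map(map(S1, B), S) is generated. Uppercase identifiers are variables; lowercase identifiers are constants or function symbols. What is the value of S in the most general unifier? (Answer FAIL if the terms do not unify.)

Decompose map/2: map(nat, tup3(nat, S, S)) = map(S1, B),  tup3(int, tup3(nat, float, int), list(nat)) = S.
Decompose map/2: nat = S1,  tup3(nat, S, S) = B.
Bind S1 := nat; no other remaining equation mentions S1.
Bind B := tup3(nat, S, S); no other remaining equation mentions B.
Bind S := tup3(int, tup3(nat, float, int), list(nat)). Substituting into the earlier binding gives B := tup3(nat, tup3(int, tup3(nat, float, int), list(nat)), tup3(int, tup3(nat, float, int), list(nat))).
MGU = { S1 := nat, B := tup3(nat, tup3(int, tup3(nat, float, int), list(nat)), tup3(int, tup3(nat, float, int), list(nat))), S := tup3(int, tup3(nat, float, int), list(nat)) }, so S := tup3(int, tup3(nat, float, int), list(nat)).

tup3(int, tup3(nat, float, int), list(nat))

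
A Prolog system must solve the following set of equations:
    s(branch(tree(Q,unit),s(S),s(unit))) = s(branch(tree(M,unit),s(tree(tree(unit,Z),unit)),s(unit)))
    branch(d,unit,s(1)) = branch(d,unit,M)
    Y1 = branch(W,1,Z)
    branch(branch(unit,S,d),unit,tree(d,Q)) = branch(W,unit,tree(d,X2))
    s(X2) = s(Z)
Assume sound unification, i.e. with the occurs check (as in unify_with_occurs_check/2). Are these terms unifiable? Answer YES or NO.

YES

Decompose s/1: branch(tree(Q,unit),s(S),s(unit)) = branch(tree(M,unit),s(tree(tree(unit,Z),unit)),s(unit)).
Decompose branch/3: tree(Q,unit) = tree(M,unit),  s(S) = s(tree(tree(unit,Z),unit)),  s(unit) = s(unit).
Decompose tree/2: Q = M,  unit = unit.
Bind Q := M; substituting into the one remaining equation that mentions Q gives: branch(branch(unit,S,d),unit,tree(d,M)) = branch(W,unit,tree(d,X2)).
Delete trivial equation unit = unit.
Decompose s/1: S = tree(tree(unit,Z),unit).
Bind S := tree(tree(unit,Z),unit); substituting into the one remaining equation that mentions S gives: branch(branch(unit,tree(tree(unit,Z),unit),d),unit,tree(d,M)) = branch(W,unit,tree(d,X2)).
Delete trivial equation s(unit) = s(unit).
Decompose branch/3: d = d,  unit = unit,  s(1) = M.
Delete trivial equation d = d.
Delete trivial equation unit = unit.
Bind M := s(1); substituting into the one remaining equation that mentions M gives: branch(branch(unit,tree(tree(unit,Z),unit),d),unit,tree(d,s(1))) = branch(W,unit,tree(d,X2)). Substituting into the earlier binding gives Q := s(1).
Bind Y1 := branch(W,1,Z); no other remaining equation mentions Y1.
Decompose branch/3: branch(unit,tree(tree(unit,Z),unit),d) = W,  unit = unit,  tree(d,s(1)) = tree(d,X2).
Bind W := branch(unit,tree(tree(unit,Z),unit),d); no other remaining equation mentions W. Substituting into the earlier binding gives Y1 := branch(branch(unit,tree(tree(unit,Z),unit),d),1,Z).
Delete trivial equation unit = unit.
Decompose tree/2: d = d,  s(1) = X2.
Delete trivial equation d = d.
Bind X2 := s(1); substituting into the remaining equation gives: s(s(1)) = s(Z).
Decompose s/1: s(1) = Z.
Bind Z := s(1). Substituting into the earlier bindings gives S := tree(tree(unit,s(1)),unit), Y1 := branch(branch(unit,tree(tree(unit,s(1)),unit),d),1,s(1)), W := branch(unit,tree(tree(unit,s(1)),unit),d).
No equations remain and no clash or occurs-check failure arose, so a unifier exists.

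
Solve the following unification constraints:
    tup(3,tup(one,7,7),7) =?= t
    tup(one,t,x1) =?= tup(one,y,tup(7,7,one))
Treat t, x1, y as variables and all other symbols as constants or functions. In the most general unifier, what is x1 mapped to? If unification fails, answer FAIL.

tup(7,7,one)

Bind t := tup(3,tup(one,7,7),7); substituting into the remaining equation gives: tup(one,tup(3,tup(one,7,7),7),x1) =?= tup(one,y,tup(7,7,one)).
Decompose tup/3: one =?= one,  tup(3,tup(one,7,7),7) =?= y,  x1 =?= tup(7,7,one).
Delete trivial equation one =?= one.
Bind y := tup(3,tup(one,7,7),7); no other remaining equation mentions y.
Bind x1 := tup(7,7,one).
MGU = { t := tup(3,tup(one,7,7),7), y := tup(3,tup(one,7,7),7), x1 := tup(7,7,one) }, so x1 := tup(7,7,one).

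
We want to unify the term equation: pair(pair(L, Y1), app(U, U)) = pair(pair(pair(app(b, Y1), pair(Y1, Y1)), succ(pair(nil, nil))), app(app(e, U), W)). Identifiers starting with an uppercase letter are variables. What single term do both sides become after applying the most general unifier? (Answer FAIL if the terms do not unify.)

Decompose pair/2: pair(L, Y1) = pair(pair(app(b, Y1), pair(Y1, Y1)), succ(pair(nil, nil))),  app(U, U) = app(app(e, U), W).
Decompose pair/2: L = pair(app(b, Y1), pair(Y1, Y1)),  Y1 = succ(pair(nil, nil)).
Bind L := pair(app(b, Y1), pair(Y1, Y1)); no other remaining equation mentions L.
Bind Y1 := succ(pair(nil, nil)); no other remaining equation mentions Y1. Substituting into the earlier binding gives L := pair(app(b, succ(pair(nil, nil))), pair(succ(pair(nil, nil)), succ(pair(nil, nil)))).
Decompose app/2: U = app(e, U),  U = W.
Occurs check fails: U occurs in app(e, U); the equation U = app(e, U) has no finite solution.

FAIL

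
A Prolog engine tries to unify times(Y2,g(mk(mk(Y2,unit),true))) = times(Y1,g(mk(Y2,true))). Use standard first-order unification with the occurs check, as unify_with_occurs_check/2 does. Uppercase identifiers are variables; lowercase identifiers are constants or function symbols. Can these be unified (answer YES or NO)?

Decompose times/2: Y2 = Y1,  g(mk(mk(Y2,unit),true)) = g(mk(Y2,true)).
Bind Y2 := Y1; substituting into the remaining equation gives: g(mk(mk(Y1,unit),true)) = g(mk(Y1,true)).
Decompose g/1: mk(mk(Y1,unit),true) = mk(Y1,true).
Decompose mk/2: mk(Y1,unit) = Y1,  true = true.
Occurs check fails: Y1 occurs in mk(Y1,unit); the equation Y1 = mk(Y1,unit) has no finite solution.

NO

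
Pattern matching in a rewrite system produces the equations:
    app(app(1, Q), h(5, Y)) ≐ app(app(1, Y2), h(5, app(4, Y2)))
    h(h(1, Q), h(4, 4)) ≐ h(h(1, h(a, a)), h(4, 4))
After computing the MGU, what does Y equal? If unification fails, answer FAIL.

Decompose app/2: app(1, Q) ≐ app(1, Y2),  h(5, Y) ≐ h(5, app(4, Y2)).
Decompose app/2: 1 ≐ 1,  Q ≐ Y2.
Delete trivial equation 1 ≐ 1.
Bind Q := Y2; substituting into the one remaining equation that mentions Q gives: h(h(1, Y2), h(4, 4)) ≐ h(h(1, h(a, a)), h(4, 4)).
Decompose h/2: 5 ≐ 5,  Y ≐ app(4, Y2).
Delete trivial equation 5 ≐ 5.
Bind Y := app(4, Y2); no other remaining equation mentions Y.
Decompose h/2: h(1, Y2) ≐ h(1, h(a, a)),  h(4, 4) ≐ h(4, 4).
Decompose h/2: 1 ≐ 1,  Y2 ≐ h(a, a).
Delete trivial equation 1 ≐ 1.
Bind Y2 := h(a, a); no other remaining equation mentions Y2. Substituting into the earlier bindings gives Q := h(a, a), Y := app(4, h(a, a)).
Delete trivial equation h(4, 4) ≐ h(4, 4).
MGU = { Q := h(a, a), Y := app(4, h(a, a)), Y2 := h(a, a) }, so Y := app(4, h(a, a)).

app(4, h(a, a))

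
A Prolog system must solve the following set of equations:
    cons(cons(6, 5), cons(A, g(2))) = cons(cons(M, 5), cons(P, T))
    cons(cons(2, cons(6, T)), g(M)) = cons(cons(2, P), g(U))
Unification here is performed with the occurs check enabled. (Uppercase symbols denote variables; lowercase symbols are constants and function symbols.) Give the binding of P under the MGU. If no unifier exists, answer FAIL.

cons(6, g(2))

Decompose cons/2: cons(6, 5) = cons(M, 5),  cons(A, g(2)) = cons(P, T).
Decompose cons/2: 6 = M,  5 = 5.
Bind M := 6; substituting into the one remaining equation that mentions M gives: cons(cons(2, cons(6, T)), g(6)) = cons(cons(2, P), g(U)).
Delete trivial equation 5 = 5.
Decompose cons/2: A = P,  g(2) = T.
Bind A := P; no other remaining equation mentions A.
Bind T := g(2); substituting into the remaining equation gives: cons(cons(2, cons(6, g(2))), g(6)) = cons(cons(2, P), g(U)).
Decompose cons/2: cons(2, cons(6, g(2))) = cons(2, P),  g(6) = g(U).
Decompose cons/2: 2 = 2,  cons(6, g(2)) = P.
Delete trivial equation 2 = 2.
Bind P := cons(6, g(2)); no other remaining equation mentions P. Substituting into the earlier binding gives A := cons(6, g(2)).
Decompose g/1: 6 = U.
Bind U := 6.
MGU = { M ↦ 6, A ↦ cons(6, g(2)), T ↦ g(2), P ↦ cons(6, g(2)), U ↦ 6 }, so P ↦ cons(6, g(2)).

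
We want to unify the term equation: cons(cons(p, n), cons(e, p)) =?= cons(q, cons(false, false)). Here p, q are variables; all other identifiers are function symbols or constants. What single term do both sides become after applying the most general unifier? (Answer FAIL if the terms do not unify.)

Decompose cons/2: cons(p, n) =?= q,  cons(e, p) =?= cons(false, false).
Bind q := cons(p, n); no other remaining equation mentions q.
Decompose cons/2: e =?= false,  p =?= false.
Clash: constants e and false differ; no unifier exists.

FAIL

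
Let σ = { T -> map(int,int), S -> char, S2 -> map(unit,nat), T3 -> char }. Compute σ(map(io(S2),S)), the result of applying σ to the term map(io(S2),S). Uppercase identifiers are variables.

Replace each occurrence of S with char.
Replace each occurrence of S2 with map(unit,nat).
Result: map(io(map(unit,nat)),char).

map(io(map(unit,nat)),char)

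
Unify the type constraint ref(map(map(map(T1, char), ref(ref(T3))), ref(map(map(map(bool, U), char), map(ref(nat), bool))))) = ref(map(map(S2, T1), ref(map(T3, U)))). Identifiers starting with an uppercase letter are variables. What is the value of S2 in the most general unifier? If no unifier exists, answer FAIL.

map(ref(ref(map(map(bool, map(ref(nat), bool)), char))), char)

Decompose ref/1: map(map(map(T1, char), ref(ref(T3))), ref(map(map(map(bool, U), char), map(ref(nat), bool)))) = map(map(S2, T1), ref(map(T3, U))).
Decompose map/2: map(map(T1, char), ref(ref(T3))) = map(S2, T1),  ref(map(map(map(bool, U), char), map(ref(nat), bool))) = ref(map(T3, U)).
Decompose map/2: map(T1, char) = S2,  ref(ref(T3)) = T1.
Bind S2 := map(T1, char); no other remaining equation mentions S2.
Bind T1 := ref(ref(T3)); no other remaining equation mentions T1. Substituting into the earlier binding gives S2 := map(ref(ref(T3)), char).
Decompose ref/1: map(map(map(bool, U), char), map(ref(nat), bool)) = map(T3, U).
Decompose map/2: map(map(bool, U), char) = T3,  map(ref(nat), bool) = U.
Bind T3 := map(map(bool, U), char); no other remaining equation mentions T3. Substituting into the earlier bindings gives S2 := map(ref(ref(map(map(bool, U), char))), char), T1 := ref(ref(map(map(bool, U), char))).
Bind U := map(ref(nat), bool). Substituting into the earlier bindings gives S2 := map(ref(ref(map(map(bool, map(ref(nat), bool)), char))), char), T1 := ref(ref(map(map(bool, map(ref(nat), bool)), char))), T3 := map(map(bool, map(ref(nat), bool)), char).
MGU = { S2 ↦ map(ref(ref(map(map(bool, map(ref(nat), bool)), char))), char), T1 ↦ ref(ref(map(map(bool, map(ref(nat), bool)), char))), T3 ↦ map(map(bool, map(ref(nat), bool)), char), U ↦ map(ref(nat), bool) }, so S2 ↦ map(ref(ref(map(map(bool, map(ref(nat), bool)), char))), char).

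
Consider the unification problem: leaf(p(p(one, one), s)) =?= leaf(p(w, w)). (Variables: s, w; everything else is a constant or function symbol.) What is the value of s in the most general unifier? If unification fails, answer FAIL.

p(one, one)

Decompose leaf/1: p(p(one, one), s) =?= p(w, w).
Decompose p/2: p(one, one) =?= w,  s =?= w.
Bind w := p(one, one); substituting into the remaining equation gives: s =?= p(one, one).
Bind s := p(one, one).
MGU = { w ↦ p(one, one), s ↦ p(one, one) }, so s ↦ p(one, one).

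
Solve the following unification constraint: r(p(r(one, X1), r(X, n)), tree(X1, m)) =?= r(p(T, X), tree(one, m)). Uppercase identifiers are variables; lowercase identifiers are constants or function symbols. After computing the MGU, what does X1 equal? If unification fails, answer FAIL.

Decompose r/2: p(r(one, X1), r(X, n)) =?= p(T, X),  tree(X1, m) =?= tree(one, m).
Decompose p/2: r(one, X1) =?= T,  r(X, n) =?= X.
Bind T := r(one, X1); no other remaining equation mentions T.
Occurs check fails: X occurs in r(X, n); the equation X =?= r(X, n) has no finite solution.

FAIL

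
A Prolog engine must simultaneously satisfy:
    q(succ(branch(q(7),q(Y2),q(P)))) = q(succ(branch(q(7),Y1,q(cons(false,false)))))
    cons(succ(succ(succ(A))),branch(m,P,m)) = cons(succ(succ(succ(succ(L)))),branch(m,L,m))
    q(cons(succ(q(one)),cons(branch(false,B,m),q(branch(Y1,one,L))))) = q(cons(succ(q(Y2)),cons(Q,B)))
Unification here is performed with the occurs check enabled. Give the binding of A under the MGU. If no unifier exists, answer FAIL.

succ(cons(false,false))

Decompose q/1: succ(branch(q(7),q(Y2),q(P))) = succ(branch(q(7),Y1,q(cons(false,false)))).
Decompose succ/1: branch(q(7),q(Y2),q(P)) = branch(q(7),Y1,q(cons(false,false))).
Decompose branch/3: q(7) = q(7),  q(Y2) = Y1,  q(P) = q(cons(false,false)).
Delete trivial equation q(7) = q(7).
Bind Y1 := q(Y2); substituting into the one remaining equation that mentions Y1 gives: q(cons(succ(q(one)),cons(branch(false,B,m),q(branch(q(Y2),one,L))))) = q(cons(succ(q(Y2)),cons(Q,B))).
Decompose q/1: P = cons(false,false).
Bind P := cons(false,false); substituting into the one remaining equation that mentions P gives: cons(succ(succ(succ(A))),branch(m,cons(false,false),m)) = cons(succ(succ(succ(succ(L)))),branch(m,L,m)).
Decompose cons/2: succ(succ(succ(A))) = succ(succ(succ(succ(L)))),  branch(m,cons(false,false),m) = branch(m,L,m).
Decompose succ/1: succ(succ(A)) = succ(succ(succ(L))).
Decompose succ/1: succ(A) = succ(succ(L)).
Decompose succ/1: A = succ(L).
Bind A := succ(L); no other remaining equation mentions A.
Decompose branch/3: m = m,  cons(false,false) = L,  m = m.
Delete trivial equation m = m.
Bind L := cons(false,false); substituting into the one remaining equation that mentions L gives: q(cons(succ(q(one)),cons(branch(false,B,m),q(branch(q(Y2),one,cons(false,false)))))) = q(cons(succ(q(Y2)),cons(Q,B))). Substituting into the earlier binding gives A := succ(cons(false,false)).
Delete trivial equation m = m.
Decompose q/1: cons(succ(q(one)),cons(branch(false,B,m),q(branch(q(Y2),one,cons(false,false))))) = cons(succ(q(Y2)),cons(Q,B)).
Decompose cons/2: succ(q(one)) = succ(q(Y2)),  cons(branch(false,B,m),q(branch(q(Y2),one,cons(false,false)))) = cons(Q,B).
Decompose succ/1: q(one) = q(Y2).
Decompose q/1: one = Y2.
Bind Y2 := one; substituting into the remaining equation gives: cons(branch(false,B,m),q(branch(q(one),one,cons(false,false)))) = cons(Q,B). Substituting into the earlier binding gives Y1 := q(one).
Decompose cons/2: branch(false,B,m) = Q,  q(branch(q(one),one,cons(false,false))) = B.
Bind Q := branch(false,B,m); no other remaining equation mentions Q.
Bind B := q(branch(q(one),one,cons(false,false))). Substituting into the earlier binding gives Q := branch(false,q(branch(q(one),one,cons(false,false))),m).
MGU = { Y1 ↦ q(one), P ↦ cons(false,false), A ↦ succ(cons(false,false)), L ↦ cons(false,false), Y2 ↦ one, Q ↦ branch(false,q(branch(q(one),one,cons(false,false))),m), B ↦ q(branch(q(one),one,cons(false,false))) }, so A ↦ succ(cons(false,false)).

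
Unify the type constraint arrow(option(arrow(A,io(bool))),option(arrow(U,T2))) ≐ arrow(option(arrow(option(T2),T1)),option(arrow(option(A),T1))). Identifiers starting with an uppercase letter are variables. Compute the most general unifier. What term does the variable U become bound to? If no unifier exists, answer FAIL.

Decompose arrow/2: option(arrow(A,io(bool))) ≐ option(arrow(option(T2),T1)),  option(arrow(U,T2)) ≐ option(arrow(option(A),T1)).
Decompose option/1: arrow(A,io(bool)) ≐ arrow(option(T2),T1).
Decompose arrow/2: A ≐ option(T2),  io(bool) ≐ T1.
Bind A := option(T2); substituting into the one remaining equation that mentions A gives: option(arrow(U,T2)) ≐ option(arrow(option(option(T2)),T1)).
Bind T1 := io(bool); substituting into the remaining equation gives: option(arrow(U,T2)) ≐ option(arrow(option(option(T2)),io(bool))).
Decompose option/1: arrow(U,T2) ≐ arrow(option(option(T2)),io(bool)).
Decompose arrow/2: U ≐ option(option(T2)),  T2 ≐ io(bool).
Bind U := option(option(T2)); no other remaining equation mentions U.
Bind T2 := io(bool). Substituting into the earlier bindings gives A := option(io(bool)), U := option(option(io(bool))).
MGU = { A -> option(io(bool)), T1 -> io(bool), U -> option(option(io(bool))), T2 -> io(bool) }, so U -> option(option(io(bool))).

option(option(io(bool)))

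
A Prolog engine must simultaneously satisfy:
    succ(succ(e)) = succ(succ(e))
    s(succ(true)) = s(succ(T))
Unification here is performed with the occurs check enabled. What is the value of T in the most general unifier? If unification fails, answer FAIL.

Delete trivial equation succ(succ(e)) = succ(succ(e)).
Decompose s/1: succ(true) = succ(T).
Decompose succ/1: true = T.
Bind T := true.
MGU = { T ↦ true }, so T ↦ true.

true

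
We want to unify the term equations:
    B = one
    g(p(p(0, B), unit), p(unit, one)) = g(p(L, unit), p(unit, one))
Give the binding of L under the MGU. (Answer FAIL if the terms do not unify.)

Bind B := one; substituting into the remaining equation gives: g(p(p(0, one), unit), p(unit, one)) = g(p(L, unit), p(unit, one)).
Decompose g/2: p(p(0, one), unit) = p(L, unit),  p(unit, one) = p(unit, one).
Decompose p/2: p(0, one) = L,  unit = unit.
Bind L := p(0, one); no other remaining equation mentions L.
Delete trivial equation unit = unit.
Delete trivial equation p(unit, one) = p(unit, one).
MGU = { B -> one, L -> p(0, one) }, so L -> p(0, one).

p(0, one)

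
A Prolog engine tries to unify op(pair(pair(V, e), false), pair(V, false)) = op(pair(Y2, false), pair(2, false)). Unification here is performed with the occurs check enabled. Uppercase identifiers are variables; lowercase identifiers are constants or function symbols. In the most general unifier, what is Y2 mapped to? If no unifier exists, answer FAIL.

pair(2, e)

Decompose op/2: pair(pair(V, e), false) = pair(Y2, false),  pair(V, false) = pair(2, false).
Decompose pair/2: pair(V, e) = Y2,  false = false.
Bind Y2 := pair(V, e); no other remaining equation mentions Y2.
Delete trivial equation false = false.
Decompose pair/2: V = 2,  false = false.
Bind V := 2; no other remaining equation mentions V. Substituting into the earlier binding gives Y2 := pair(2, e).
Delete trivial equation false = false.
MGU = { Y2 -> pair(2, e), V -> 2 }, so Y2 -> pair(2, e).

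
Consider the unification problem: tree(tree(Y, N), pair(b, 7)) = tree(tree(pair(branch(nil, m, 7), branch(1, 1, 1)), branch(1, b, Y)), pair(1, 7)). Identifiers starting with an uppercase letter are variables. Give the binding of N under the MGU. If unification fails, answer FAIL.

FAIL

Decompose tree/2: tree(Y, N) = tree(pair(branch(nil, m, 7), branch(1, 1, 1)), branch(1, b, Y)),  pair(b, 7) = pair(1, 7).
Decompose tree/2: Y = pair(branch(nil, m, 7), branch(1, 1, 1)),  N = branch(1, b, Y).
Bind Y := pair(branch(nil, m, 7), branch(1, 1, 1)); substituting into the one remaining equation that mentions Y gives: N = branch(1, b, pair(branch(nil, m, 7), branch(1, 1, 1))).
Bind N := branch(1, b, pair(branch(nil, m, 7), branch(1, 1, 1))); no other remaining equation mentions N.
Decompose pair/2: b = 1,  7 = 7.
Clash: constants b and 1 differ; no unifier exists.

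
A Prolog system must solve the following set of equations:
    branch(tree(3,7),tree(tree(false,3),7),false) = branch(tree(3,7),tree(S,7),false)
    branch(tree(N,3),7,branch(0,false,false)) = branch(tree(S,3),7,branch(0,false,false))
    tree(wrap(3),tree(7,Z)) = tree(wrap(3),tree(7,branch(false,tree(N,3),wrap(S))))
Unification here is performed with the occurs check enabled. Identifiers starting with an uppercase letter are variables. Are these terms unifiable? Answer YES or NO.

Decompose branch/3: tree(3,7) = tree(3,7),  tree(tree(false,3),7) = tree(S,7),  false = false.
Delete trivial equation tree(3,7) = tree(3,7).
Decompose tree/2: tree(false,3) = S,  7 = 7.
Bind S := tree(false,3); substituting into the 2 remaining equations that mention S gives: branch(tree(N,3),7,branch(0,false,false)) = branch(tree(tree(false,3),3),7,branch(0,false,false)),  tree(wrap(3),tree(7,Z)) = tree(wrap(3),tree(7,branch(false,tree(N,3),wrap(tree(false,3))))).
Delete trivial equation 7 = 7.
Delete trivial equation false = false.
Decompose branch/3: tree(N,3) = tree(tree(false,3),3),  7 = 7,  branch(0,false,false) = branch(0,false,false).
Decompose tree/2: N = tree(false,3),  3 = 3.
Bind N := tree(false,3); substituting into the one remaining equation that mentions N gives: tree(wrap(3),tree(7,Z)) = tree(wrap(3),tree(7,branch(false,tree(tree(false,3),3),wrap(tree(false,3))))).
Delete trivial equation 3 = 3.
Delete trivial equation 7 = 7.
Delete trivial equation branch(0,false,false) = branch(0,false,false).
Decompose tree/2: wrap(3) = wrap(3),  tree(7,Z) = tree(7,branch(false,tree(tree(false,3),3),wrap(tree(false,3)))).
Delete trivial equation wrap(3) = wrap(3).
Decompose tree/2: 7 = 7,  Z = branch(false,tree(tree(false,3),3),wrap(tree(false,3))).
Delete trivial equation 7 = 7.
Bind Z := branch(false,tree(tree(false,3),3),wrap(tree(false,3))).
No equations remain and no clash or occurs-check failure arose, so a unifier exists.

YES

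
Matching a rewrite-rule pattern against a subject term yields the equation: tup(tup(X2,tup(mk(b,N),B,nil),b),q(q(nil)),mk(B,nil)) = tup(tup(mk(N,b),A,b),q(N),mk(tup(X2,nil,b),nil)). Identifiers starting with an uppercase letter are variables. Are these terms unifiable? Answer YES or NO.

YES

Decompose tup/3: tup(X2,tup(mk(b,N),B,nil),b) = tup(mk(N,b),A,b),  q(q(nil)) = q(N),  mk(B,nil) = mk(tup(X2,nil,b),nil).
Decompose tup/3: X2 = mk(N,b),  tup(mk(b,N),B,nil) = A,  b = b.
Bind X2 := mk(N,b); substituting into the one remaining equation that mentions X2 gives: mk(B,nil) = mk(tup(mk(N,b),nil,b),nil).
Bind A := tup(mk(b,N),B,nil); no other remaining equation mentions A.
Delete trivial equation b = b.
Decompose q/1: q(nil) = N.
Bind N := q(nil); substituting into the remaining equation gives: mk(B,nil) = mk(tup(mk(q(nil),b),nil,b),nil). Substituting into the earlier bindings gives X2 := mk(q(nil),b), A := tup(mk(b,q(nil)),B,nil).
Decompose mk/2: B = tup(mk(q(nil),b),nil,b),  nil = nil.
Bind B := tup(mk(q(nil),b),nil,b); no other remaining equation mentions B. Substituting into the earlier binding gives A := tup(mk(b,q(nil)),tup(mk(q(nil),b),nil,b),nil).
Delete trivial equation nil = nil.
No equations remain and no clash or occurs-check failure arose, so a unifier exists.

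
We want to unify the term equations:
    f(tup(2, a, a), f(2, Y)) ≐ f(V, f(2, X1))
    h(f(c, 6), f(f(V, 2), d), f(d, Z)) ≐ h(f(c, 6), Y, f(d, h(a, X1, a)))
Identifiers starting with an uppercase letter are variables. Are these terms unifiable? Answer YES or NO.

Decompose f/2: tup(2, a, a) ≐ V,  f(2, Y) ≐ f(2, X1).
Bind V := tup(2, a, a); substituting into the one remaining equation that mentions V gives: h(f(c, 6), f(f(tup(2, a, a), 2), d), f(d, Z)) ≐ h(f(c, 6), Y, f(d, h(a, X1, a))).
Decompose f/2: 2 ≐ 2,  Y ≐ X1.
Delete trivial equation 2 ≐ 2.
Bind Y := X1; substituting into the remaining equation gives: h(f(c, 6), f(f(tup(2, a, a), 2), d), f(d, Z)) ≐ h(f(c, 6), X1, f(d, h(a, X1, a))).
Decompose h/3: f(c, 6) ≐ f(c, 6),  f(f(tup(2, a, a), 2), d) ≐ X1,  f(d, Z) ≐ f(d, h(a, X1, a)).
Delete trivial equation f(c, 6) ≐ f(c, 6).
Bind X1 := f(f(tup(2, a, a), 2), d); substituting into the remaining equation gives: f(d, Z) ≐ f(d, h(a, f(f(tup(2, a, a), 2), d), a)). Substituting into the earlier binding gives Y := f(f(tup(2, a, a), 2), d).
Decompose f/2: d ≐ d,  Z ≐ h(a, f(f(tup(2, a, a), 2), d), a).
Delete trivial equation d ≐ d.
Bind Z := h(a, f(f(tup(2, a, a), 2), d), a).
No equations remain and no clash or occurs-check failure arose, so a unifier exists.

YES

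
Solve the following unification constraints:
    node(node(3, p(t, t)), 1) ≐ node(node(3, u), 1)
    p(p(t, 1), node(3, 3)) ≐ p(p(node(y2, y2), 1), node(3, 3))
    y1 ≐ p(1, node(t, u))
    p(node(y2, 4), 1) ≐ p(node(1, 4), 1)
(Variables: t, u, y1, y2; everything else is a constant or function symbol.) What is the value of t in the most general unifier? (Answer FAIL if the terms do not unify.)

node(1, 1)

Decompose node/2: node(3, p(t, t)) ≐ node(3, u),  1 ≐ 1.
Decompose node/2: 3 ≐ 3,  p(t, t) ≐ u.
Delete trivial equation 3 ≐ 3.
Bind u := p(t, t); substituting into the one remaining equation that mentions u gives: y1 ≐ p(1, node(t, p(t, t))).
Delete trivial equation 1 ≐ 1.
Decompose p/2: p(t, 1) ≐ p(node(y2, y2), 1),  node(3, 3) ≐ node(3, 3).
Decompose p/2: t ≐ node(y2, y2),  1 ≐ 1.
Bind t := node(y2, y2); substituting into the one remaining equation that mentions t gives: y1 ≐ p(1, node(node(y2, y2), p(node(y2, y2), node(y2, y2)))). Substituting into the earlier binding gives u := p(node(y2, y2), node(y2, y2)).
Delete trivial equation 1 ≐ 1.
Delete trivial equation node(3, 3) ≐ node(3, 3).
Bind y1 := p(1, node(node(y2, y2), p(node(y2, y2), node(y2, y2)))); no other remaining equation mentions y1.
Decompose p/2: node(y2, 4) ≐ node(1, 4),  1 ≐ 1.
Decompose node/2: y2 ≐ 1,  4 ≐ 4.
Bind y2 := 1; no other remaining equation mentions y2. Substituting into the earlier bindings gives u := p(node(1, 1), node(1, 1)), t := node(1, 1), y1 := p(1, node(node(1, 1), p(node(1, 1), node(1, 1)))).
Delete trivial equation 4 ≐ 4.
Delete trivial equation 1 ≐ 1.
MGU = { u := p(node(1, 1), node(1, 1)), t := node(1, 1), y1 := p(1, node(node(1, 1), p(node(1, 1), node(1, 1)))), y2 := 1 }, so t := node(1, 1).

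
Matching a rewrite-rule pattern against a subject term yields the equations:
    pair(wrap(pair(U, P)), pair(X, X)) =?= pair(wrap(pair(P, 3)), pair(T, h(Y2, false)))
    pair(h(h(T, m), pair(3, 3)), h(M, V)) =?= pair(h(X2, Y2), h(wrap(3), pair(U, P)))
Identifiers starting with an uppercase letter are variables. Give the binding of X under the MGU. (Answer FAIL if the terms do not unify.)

h(pair(3, 3), false)

Decompose pair/2: wrap(pair(U, P)) =?= wrap(pair(P, 3)),  pair(X, X) =?= pair(T, h(Y2, false)).
Decompose wrap/1: pair(U, P) =?= pair(P, 3).
Decompose pair/2: U =?= P,  P =?= 3.
Bind U := P; substituting into the one remaining equation that mentions U gives: pair(h(h(T, m), pair(3, 3)), h(M, V)) =?= pair(h(X2, Y2), h(wrap(3), pair(P, P))).
Bind P := 3; substituting into the one remaining equation that mentions P gives: pair(h(h(T, m), pair(3, 3)), h(M, V)) =?= pair(h(X2, Y2), h(wrap(3), pair(3, 3))). Substituting into the earlier binding gives U := 3.
Decompose pair/2: X =?= T,  X =?= h(Y2, false).
Bind X := T; substituting into the one remaining equation that mentions X gives: T =?= h(Y2, false).
Bind T := h(Y2, false); substituting into the remaining equation gives: pair(h(h(h(Y2, false), m), pair(3, 3)), h(M, V)) =?= pair(h(X2, Y2), h(wrap(3), pair(3, 3))). Substituting into the earlier binding gives X := h(Y2, false).
Decompose pair/2: h(h(h(Y2, false), m), pair(3, 3)) =?= h(X2, Y2),  h(M, V) =?= h(wrap(3), pair(3, 3)).
Decompose h/2: h(h(Y2, false), m) =?= X2,  pair(3, 3) =?= Y2.
Bind X2 := h(h(Y2, false), m); no other remaining equation mentions X2.
Bind Y2 := pair(3, 3); no other remaining equation mentions Y2. Substituting into the earlier bindings gives X := h(pair(3, 3), false), T := h(pair(3, 3), false), X2 := h(h(pair(3, 3), false), m).
Decompose h/2: M =?= wrap(3),  V =?= pair(3, 3).
Bind M := wrap(3); no other remaining equation mentions M.
Bind V := pair(3, 3).
MGU = { U ↦ 3, P ↦ 3, X ↦ h(pair(3, 3), false), T ↦ h(pair(3, 3), false), X2 ↦ h(h(pair(3, 3), false), m), Y2 ↦ pair(3, 3), M ↦ wrap(3), V ↦ pair(3, 3) }, so X ↦ h(pair(3, 3), false).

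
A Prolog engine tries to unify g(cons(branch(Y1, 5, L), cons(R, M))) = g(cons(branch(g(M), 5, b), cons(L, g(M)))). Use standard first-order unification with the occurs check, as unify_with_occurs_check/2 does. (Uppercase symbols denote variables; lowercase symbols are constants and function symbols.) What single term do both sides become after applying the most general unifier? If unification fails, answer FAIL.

FAIL

Decompose g/1: cons(branch(Y1, 5, L), cons(R, M)) = cons(branch(g(M), 5, b), cons(L, g(M))).
Decompose cons/2: branch(Y1, 5, L) = branch(g(M), 5, b),  cons(R, M) = cons(L, g(M)).
Decompose branch/3: Y1 = g(M),  5 = 5,  L = b.
Bind Y1 := g(M); no other remaining equation mentions Y1.
Delete trivial equation 5 = 5.
Bind L := b; substituting into the remaining equation gives: cons(R, M) = cons(b, g(M)).
Decompose cons/2: R = b,  M = g(M).
Bind R := b; no other remaining equation mentions R.
Occurs check fails: M occurs in g(M); the equation M = g(M) has no finite solution.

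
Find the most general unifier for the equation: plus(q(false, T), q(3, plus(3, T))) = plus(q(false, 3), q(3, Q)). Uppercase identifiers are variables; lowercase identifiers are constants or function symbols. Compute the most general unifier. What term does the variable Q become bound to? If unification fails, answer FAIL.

plus(3, 3)

Decompose plus/2: q(false, T) = q(false, 3),  q(3, plus(3, T)) = q(3, Q).
Decompose q/2: false = false,  T = 3.
Delete trivial equation false = false.
Bind T := 3; substituting into the remaining equation gives: q(3, plus(3, 3)) = q(3, Q).
Decompose q/2: 3 = 3,  plus(3, 3) = Q.
Delete trivial equation 3 = 3.
Bind Q := plus(3, 3).
MGU = { T -> 3, Q -> plus(3, 3) }, so Q -> plus(3, 3).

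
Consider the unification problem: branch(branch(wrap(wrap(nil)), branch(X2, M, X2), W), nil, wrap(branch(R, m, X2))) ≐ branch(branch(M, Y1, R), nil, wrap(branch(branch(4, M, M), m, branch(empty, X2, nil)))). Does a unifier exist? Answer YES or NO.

Decompose branch/3: branch(wrap(wrap(nil)), branch(X2, M, X2), W) ≐ branch(M, Y1, R),  nil ≐ nil,  wrap(branch(R, m, X2)) ≐ wrap(branch(branch(4, M, M), m, branch(empty, X2, nil))).
Decompose branch/3: wrap(wrap(nil)) ≐ M,  branch(X2, M, X2) ≐ Y1,  W ≐ R.
Bind M := wrap(wrap(nil)); substituting into the 2 remaining equations that mention M gives: branch(X2, wrap(wrap(nil)), X2) ≐ Y1,  wrap(branch(R, m, X2)) ≐ wrap(branch(branch(4, wrap(wrap(nil)), wrap(wrap(nil))), m, branch(empty, X2, nil))).
Bind Y1 := branch(X2, wrap(wrap(nil)), X2); no other remaining equation mentions Y1.
Bind W := R; no other remaining equation mentions W.
Delete trivial equation nil ≐ nil.
Decompose wrap/1: branch(R, m, X2) ≐ branch(branch(4, wrap(wrap(nil)), wrap(wrap(nil))), m, branch(empty, X2, nil)).
Decompose branch/3: R ≐ branch(4, wrap(wrap(nil)), wrap(wrap(nil))),  m ≐ m,  X2 ≐ branch(empty, X2, nil).
Bind R := branch(4, wrap(wrap(nil)), wrap(wrap(nil))); no other remaining equation mentions R. Substituting into the earlier binding gives W := branch(4, wrap(wrap(nil)), wrap(wrap(nil))).
Delete trivial equation m ≐ m.
Occurs check fails: X2 occurs in branch(empty, X2, nil); the equation X2 ≐ branch(empty, X2, nil) has no finite solution.

NO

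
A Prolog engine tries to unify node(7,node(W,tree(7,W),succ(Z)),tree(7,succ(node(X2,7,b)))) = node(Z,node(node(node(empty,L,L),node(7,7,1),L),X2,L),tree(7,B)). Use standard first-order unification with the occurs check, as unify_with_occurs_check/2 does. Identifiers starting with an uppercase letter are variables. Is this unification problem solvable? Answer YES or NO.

Decompose node/3: 7 = Z,  node(W,tree(7,W),succ(Z)) = node(node(node(empty,L,L),node(7,7,1),L),X2,L),  tree(7,succ(node(X2,7,b))) = tree(7,B).
Bind Z := 7; substituting into the one remaining equation that mentions Z gives: node(W,tree(7,W),succ(7)) = node(node(node(empty,L,L),node(7,7,1),L),X2,L).
Decompose node/3: W = node(node(empty,L,L),node(7,7,1),L),  tree(7,W) = X2,  succ(7) = L.
Bind W := node(node(empty,L,L),node(7,7,1),L); substituting into the one remaining equation that mentions W gives: tree(7,node(node(empty,L,L),node(7,7,1),L)) = X2.
Bind X2 := tree(7,node(node(empty,L,L),node(7,7,1),L)); substituting into the one remaining equation that mentions X2 gives: tree(7,succ(node(tree(7,node(node(empty,L,L),node(7,7,1),L)),7,b))) = tree(7,B).
Bind L := succ(7); substituting into the remaining equation gives: tree(7,succ(node(tree(7,node(node(empty,succ(7),succ(7)),node(7,7,1),succ(7))),7,b))) = tree(7,B). Substituting into the earlier bindings gives W := node(node(empty,succ(7),succ(7)),node(7,7,1),succ(7)), X2 := tree(7,node(node(empty,succ(7),succ(7)),node(7,7,1),succ(7))).
Decompose tree/2: 7 = 7,  succ(node(tree(7,node(node(empty,succ(7),succ(7)),node(7,7,1),succ(7))),7,b)) = B.
Delete trivial equation 7 = 7.
Bind B := succ(node(tree(7,node(node(empty,succ(7),succ(7)),node(7,7,1),succ(7))),7,b)).
No equations remain and no clash or occurs-check failure arose, so a unifier exists.

YES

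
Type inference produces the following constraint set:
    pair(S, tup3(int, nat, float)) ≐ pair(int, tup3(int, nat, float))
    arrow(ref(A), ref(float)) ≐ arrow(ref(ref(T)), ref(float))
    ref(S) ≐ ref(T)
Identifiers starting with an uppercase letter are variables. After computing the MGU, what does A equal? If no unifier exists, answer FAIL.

Decompose pair/2: S ≐ int,  tup3(int, nat, float) ≐ tup3(int, nat, float).
Bind S := int; substituting into the one remaining equation that mentions S gives: ref(int) ≐ ref(T).
Delete trivial equation tup3(int, nat, float) ≐ tup3(int, nat, float).
Decompose arrow/2: ref(A) ≐ ref(ref(T)),  ref(float) ≐ ref(float).
Decompose ref/1: A ≐ ref(T).
Bind A := ref(T); no other remaining equation mentions A.
Delete trivial equation ref(float) ≐ ref(float).
Decompose ref/1: int ≐ T.
Bind T := int. Substituting into the earlier binding gives A := ref(int).
MGU = { S := int, A := ref(int), T := int }, so A := ref(int).

ref(int)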